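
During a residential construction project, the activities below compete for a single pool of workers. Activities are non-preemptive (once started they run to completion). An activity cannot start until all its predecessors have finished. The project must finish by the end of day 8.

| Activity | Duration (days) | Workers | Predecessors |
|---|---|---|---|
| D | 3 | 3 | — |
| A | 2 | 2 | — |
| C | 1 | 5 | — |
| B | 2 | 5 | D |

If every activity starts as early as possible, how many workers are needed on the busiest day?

Early-start schedule: D@1, A@1, C@1, B@4.
Load per day: day 1: 10, day 2: 5, day 3: 3, day 4: 5, day 5: 5, day 6: 0, day 7: 0, day 8: 0.
Peak is 10.

10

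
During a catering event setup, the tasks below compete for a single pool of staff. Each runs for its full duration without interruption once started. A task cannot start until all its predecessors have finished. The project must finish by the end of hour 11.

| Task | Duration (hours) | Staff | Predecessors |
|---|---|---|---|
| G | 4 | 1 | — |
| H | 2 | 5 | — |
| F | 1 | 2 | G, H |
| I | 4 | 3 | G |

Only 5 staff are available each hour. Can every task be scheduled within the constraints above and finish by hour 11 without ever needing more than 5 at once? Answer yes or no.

yes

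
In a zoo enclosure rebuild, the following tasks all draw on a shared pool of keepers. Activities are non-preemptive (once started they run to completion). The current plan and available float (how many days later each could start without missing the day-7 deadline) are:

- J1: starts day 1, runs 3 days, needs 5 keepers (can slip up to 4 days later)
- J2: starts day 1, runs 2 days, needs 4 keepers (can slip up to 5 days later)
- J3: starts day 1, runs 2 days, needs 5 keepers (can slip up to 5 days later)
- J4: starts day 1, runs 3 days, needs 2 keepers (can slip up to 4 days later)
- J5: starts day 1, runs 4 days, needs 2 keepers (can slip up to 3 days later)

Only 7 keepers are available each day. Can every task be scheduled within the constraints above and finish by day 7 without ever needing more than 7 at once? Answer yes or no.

yes

Schedule J1@1, J2@4, J3@6, J4@1, J5@4: d1:7  d2:7  d3:7  d4:6  d5:6  d6:7  d7:7 — peak 7 ≤ 7.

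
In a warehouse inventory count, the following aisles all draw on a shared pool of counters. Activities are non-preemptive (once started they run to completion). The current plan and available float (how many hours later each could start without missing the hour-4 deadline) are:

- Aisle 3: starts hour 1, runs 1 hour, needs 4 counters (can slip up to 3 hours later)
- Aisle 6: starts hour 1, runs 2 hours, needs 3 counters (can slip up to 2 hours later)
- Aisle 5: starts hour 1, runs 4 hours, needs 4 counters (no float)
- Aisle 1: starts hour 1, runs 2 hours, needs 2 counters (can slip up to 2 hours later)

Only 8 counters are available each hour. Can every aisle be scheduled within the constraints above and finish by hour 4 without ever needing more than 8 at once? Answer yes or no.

no

The minimum achievable peak is 9; 8 < 9, so no feasible schedule stays within the cap.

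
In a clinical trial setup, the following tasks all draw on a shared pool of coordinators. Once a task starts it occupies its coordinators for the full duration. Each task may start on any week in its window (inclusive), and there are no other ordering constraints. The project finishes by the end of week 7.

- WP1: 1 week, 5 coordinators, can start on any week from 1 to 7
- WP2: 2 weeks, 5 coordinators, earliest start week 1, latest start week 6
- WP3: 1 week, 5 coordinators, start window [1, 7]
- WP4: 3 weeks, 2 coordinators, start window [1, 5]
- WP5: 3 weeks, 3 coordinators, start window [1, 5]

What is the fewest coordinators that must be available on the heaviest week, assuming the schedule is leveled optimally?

Early-start (WP1@1, WP2@1, WP3@1, WP4@1, WP5@1) gives peak 20: w1:20  w2:10  w3:5  w4:0  w5:0  w6:0  w7:0.
Shift WP2→2, WP3→4, WP4→5, WP5→5.
Schedule WP1@1, WP2@2, WP3@4, WP4@5, WP5@5: w1:5  w2:5  w3:5  w4:5  w5:5  w6:5  w7:5 — peak 5.
Total coordinator-weeks = 35 over 7 weeks ⇒ peak ≥ ⌈35/7⌉ = 5, so 5 is optimal.

5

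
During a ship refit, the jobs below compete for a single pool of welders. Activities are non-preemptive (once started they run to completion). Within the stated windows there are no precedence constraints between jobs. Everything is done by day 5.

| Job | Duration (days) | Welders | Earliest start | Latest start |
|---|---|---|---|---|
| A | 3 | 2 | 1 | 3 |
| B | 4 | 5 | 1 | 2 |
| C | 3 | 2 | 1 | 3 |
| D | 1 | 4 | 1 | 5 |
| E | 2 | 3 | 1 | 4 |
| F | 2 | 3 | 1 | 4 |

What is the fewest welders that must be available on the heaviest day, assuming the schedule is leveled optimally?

Early-start (A@1, B@1, C@1, D@1, E@1, F@1) gives peak 19: d1:19  d2:15  d3:9  d4:5  d5:0.
Shift C→3, D→5, F→4.
Schedule A@1, B@1, C@3, D@5, E@1, F@4: d1:10  d2:10  d3:9  d4:10  d5:9 — peak 10.
Total welder-days = 48 over 5 days ⇒ peak ≥ ⌈48/5⌉ = 10, so 10 is optimal.

10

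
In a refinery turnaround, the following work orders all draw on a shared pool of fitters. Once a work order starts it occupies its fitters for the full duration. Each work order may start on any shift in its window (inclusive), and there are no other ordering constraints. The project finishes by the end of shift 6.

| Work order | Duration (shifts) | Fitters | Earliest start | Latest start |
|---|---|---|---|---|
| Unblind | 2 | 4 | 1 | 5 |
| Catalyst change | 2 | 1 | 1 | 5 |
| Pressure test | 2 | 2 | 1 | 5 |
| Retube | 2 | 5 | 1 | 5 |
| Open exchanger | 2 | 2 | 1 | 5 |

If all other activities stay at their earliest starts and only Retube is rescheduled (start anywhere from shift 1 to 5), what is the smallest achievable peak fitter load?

9

Retube@1: s1:14  s2:14  s3:0  s4:0  s5:0  s6:0 → peak 14
Retube@2: s1:9  s2:14  s3:5  s4:0  s5:0  s6:0 → peak 14
Retube@3: s1:9  s2:9  s3:5  s4:5  s5:0  s6:0 → peak 9
Retube@4: s1:9  s2:9  s3:0  s4:5  s5:5  s6:0 → peak 9
Retube@5: s1:9  s2:9  s3:0  s4:0  s5:5  s6:5 → peak 9
Best is Retube@3, peak 9.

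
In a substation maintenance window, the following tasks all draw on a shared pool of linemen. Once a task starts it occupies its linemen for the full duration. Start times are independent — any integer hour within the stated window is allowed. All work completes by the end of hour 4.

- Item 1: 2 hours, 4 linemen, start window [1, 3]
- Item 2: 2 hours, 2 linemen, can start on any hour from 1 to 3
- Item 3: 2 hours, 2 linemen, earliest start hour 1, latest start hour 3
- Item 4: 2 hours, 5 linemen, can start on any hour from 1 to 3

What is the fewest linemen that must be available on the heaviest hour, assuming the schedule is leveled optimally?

7

Early-start (Item 1@1, Item 2@1, Item 3@1, Item 4@1) gives peak 13: h1:13  h2:13  h3:0  h4:0.
Shift Item 3→3, Item 4→3.
Schedule Item 1@1, Item 2@1, Item 3@3, Item 4@3: h1:6  h2:6  h3:7  h4:7 — peak 7.
Total lineman-hours = 26 over 4 hours ⇒ peak ≥ ⌈26/4⌉ = 7, so 7 is optimal.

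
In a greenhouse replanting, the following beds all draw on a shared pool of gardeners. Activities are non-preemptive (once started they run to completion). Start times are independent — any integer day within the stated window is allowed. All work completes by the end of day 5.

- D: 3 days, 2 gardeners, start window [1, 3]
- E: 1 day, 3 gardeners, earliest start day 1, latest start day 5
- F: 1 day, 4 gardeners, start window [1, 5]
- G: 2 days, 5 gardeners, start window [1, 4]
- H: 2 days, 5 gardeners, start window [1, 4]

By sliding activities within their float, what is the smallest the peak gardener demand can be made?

7

Early-start (D@1, E@1, F@1, G@1, H@1) gives peak 19: d1:19  d2:12  d3:2  d4:0  d5:0.
Shift E→5, F→5, H→3.
Schedule D@1, E@5, F@5, G@1, H@3: d1:7  d2:7  d3:7  d4:5  d5:7 — peak 7.
Total gardener-days = 33 over 5 days ⇒ peak ≥ ⌈33/5⌉ = 7, so 7 is optimal.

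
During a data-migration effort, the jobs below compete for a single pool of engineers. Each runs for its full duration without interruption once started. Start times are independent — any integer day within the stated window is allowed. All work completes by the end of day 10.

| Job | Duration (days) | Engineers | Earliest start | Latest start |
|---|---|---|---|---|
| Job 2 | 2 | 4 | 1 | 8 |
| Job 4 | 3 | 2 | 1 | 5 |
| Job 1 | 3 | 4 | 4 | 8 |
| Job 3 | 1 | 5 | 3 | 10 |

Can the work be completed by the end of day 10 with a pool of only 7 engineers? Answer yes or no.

Schedule Job 2@1, Job 4@3, Job 1@6, Job 3@9: d1:4  d2:4  d3:2  d4:2  d5:2  d6:4  d7:4  d8:4  d9:5  d10:0 — peak 5 ≤ 7.

yes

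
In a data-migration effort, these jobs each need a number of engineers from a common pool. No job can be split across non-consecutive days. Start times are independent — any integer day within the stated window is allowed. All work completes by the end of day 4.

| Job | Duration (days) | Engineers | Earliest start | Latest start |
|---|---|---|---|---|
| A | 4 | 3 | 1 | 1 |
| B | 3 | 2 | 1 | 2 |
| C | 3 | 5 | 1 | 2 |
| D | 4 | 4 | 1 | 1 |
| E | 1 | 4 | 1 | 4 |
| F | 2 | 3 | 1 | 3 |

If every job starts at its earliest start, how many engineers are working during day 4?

At early start, day 4 has: A, D.
Demand: 3 + 4 = 7.

7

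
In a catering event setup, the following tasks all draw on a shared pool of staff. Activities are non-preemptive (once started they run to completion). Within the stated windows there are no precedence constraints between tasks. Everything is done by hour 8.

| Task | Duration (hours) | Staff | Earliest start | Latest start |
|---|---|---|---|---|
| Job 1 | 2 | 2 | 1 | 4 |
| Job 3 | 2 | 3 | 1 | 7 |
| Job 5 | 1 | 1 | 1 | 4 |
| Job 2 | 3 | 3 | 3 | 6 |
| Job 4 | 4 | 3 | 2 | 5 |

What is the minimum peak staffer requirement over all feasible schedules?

Early-start (Job 1@1, Job 3@1, Job 5@1, Job 2@3, Job 4@2) gives peak 8: h1:6  h2:8  h3:6  h4:6  h5:6  h6:0  h7:0  h8:0.
Shift Job 4→3.
Schedule Job 1@1, Job 3@1, Job 5@1, Job 2@3, Job 4@3: h1:6  h2:5  h3:6  h4:6  h5:6  h6:3  h7:0  h8:0 — peak 6.

6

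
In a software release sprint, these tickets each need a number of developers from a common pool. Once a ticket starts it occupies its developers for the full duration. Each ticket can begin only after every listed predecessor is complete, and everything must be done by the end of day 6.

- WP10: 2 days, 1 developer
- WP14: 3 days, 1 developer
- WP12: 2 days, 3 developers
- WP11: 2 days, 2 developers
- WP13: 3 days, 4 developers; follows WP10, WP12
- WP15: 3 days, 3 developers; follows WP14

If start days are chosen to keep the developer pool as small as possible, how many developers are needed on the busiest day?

7

Schedule WP10@1, WP14@1, WP12@1, WP11@1, WP13@3, WP15@4: d1:7  d2:7  d3:5  d4:7  d5:7  d6:3 — peak 7.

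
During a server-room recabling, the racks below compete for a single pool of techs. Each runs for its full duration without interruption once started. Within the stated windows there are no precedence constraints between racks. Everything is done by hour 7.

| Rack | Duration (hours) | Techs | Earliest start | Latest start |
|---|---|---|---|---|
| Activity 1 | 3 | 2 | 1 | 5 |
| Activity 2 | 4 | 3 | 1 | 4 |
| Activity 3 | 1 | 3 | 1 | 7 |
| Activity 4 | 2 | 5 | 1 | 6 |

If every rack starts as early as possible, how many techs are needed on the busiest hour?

Early-start schedule: Activity 1@1, Activity 2@1, Activity 3@1, Activity 4@1.
Load per hour: hour 1: 13, hour 2: 10, hour 3: 5, hour 4: 3, hour 5: 0, hour 6: 0, hour 7: 0.
Peak is 13.

13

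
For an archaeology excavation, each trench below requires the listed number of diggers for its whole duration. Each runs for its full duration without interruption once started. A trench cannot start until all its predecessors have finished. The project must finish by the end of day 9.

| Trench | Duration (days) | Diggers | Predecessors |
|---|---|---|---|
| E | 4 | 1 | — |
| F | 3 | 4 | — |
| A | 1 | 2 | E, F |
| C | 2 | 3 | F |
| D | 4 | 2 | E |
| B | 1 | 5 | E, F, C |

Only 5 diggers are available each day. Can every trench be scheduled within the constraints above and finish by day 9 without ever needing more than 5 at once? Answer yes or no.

yes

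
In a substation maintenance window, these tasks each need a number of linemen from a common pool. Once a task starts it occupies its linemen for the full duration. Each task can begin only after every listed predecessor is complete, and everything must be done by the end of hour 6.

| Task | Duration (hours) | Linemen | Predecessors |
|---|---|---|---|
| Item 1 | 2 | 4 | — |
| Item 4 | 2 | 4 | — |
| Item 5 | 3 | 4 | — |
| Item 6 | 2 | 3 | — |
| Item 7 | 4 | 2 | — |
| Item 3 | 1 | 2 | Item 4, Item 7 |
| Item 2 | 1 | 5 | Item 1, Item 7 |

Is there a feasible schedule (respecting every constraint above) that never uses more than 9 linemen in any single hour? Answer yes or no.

The minimum achievable peak is 10; 9 < 10, so no feasible schedule stays within the cap.

no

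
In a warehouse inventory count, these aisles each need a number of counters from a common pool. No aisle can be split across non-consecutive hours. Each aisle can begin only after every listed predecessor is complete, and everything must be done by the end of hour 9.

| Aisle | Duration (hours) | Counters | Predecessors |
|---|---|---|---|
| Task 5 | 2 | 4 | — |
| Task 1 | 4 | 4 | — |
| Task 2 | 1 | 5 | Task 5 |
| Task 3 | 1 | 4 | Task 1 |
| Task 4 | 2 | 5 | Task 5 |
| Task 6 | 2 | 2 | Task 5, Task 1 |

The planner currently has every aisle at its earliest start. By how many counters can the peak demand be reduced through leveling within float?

6

Early-start peak: h1:8  h2:8  h3:14  h4:9  h5:6  h6:2  h7:0  h8:0  h9:0 ⇒ 14.
Leveled (Task 5@1, Task 1@1, Task 2@5, Task 3@6, Task 4@7, Task 6@5): h1:8  h2:8  h3:4  h4:4  h5:7  h6:6  h7:5  h8:5  h9:0 ⇒ 8.
Reduction 14 − 8 = 6.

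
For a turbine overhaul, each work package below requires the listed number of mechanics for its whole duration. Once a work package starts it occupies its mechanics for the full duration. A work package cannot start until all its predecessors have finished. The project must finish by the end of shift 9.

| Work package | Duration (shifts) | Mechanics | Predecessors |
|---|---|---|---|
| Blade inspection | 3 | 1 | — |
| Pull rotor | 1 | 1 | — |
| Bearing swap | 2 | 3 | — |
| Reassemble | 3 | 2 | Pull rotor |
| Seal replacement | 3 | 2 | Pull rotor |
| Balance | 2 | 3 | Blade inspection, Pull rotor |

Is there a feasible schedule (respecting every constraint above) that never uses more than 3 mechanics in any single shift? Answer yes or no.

no

Total mechanic-shifts = 28; over 9 shifts the average is 28/9 > 3, so some shift must exceed 3.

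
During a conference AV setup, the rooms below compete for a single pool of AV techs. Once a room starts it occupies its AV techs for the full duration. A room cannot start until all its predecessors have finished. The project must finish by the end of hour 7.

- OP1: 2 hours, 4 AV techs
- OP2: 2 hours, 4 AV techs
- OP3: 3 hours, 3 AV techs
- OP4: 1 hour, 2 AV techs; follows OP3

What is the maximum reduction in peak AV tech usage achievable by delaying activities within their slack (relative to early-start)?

Early-start peak: h1:11  h2:11  h3:3  h4:2  h5:0  h6:0  h7:0 ⇒ 11.
Leveled (OP1@1, OP2@6, OP3@3, OP4@6): h1:4  h2:4  h3:3  h4:3  h5:3  h6:6  h7:4 ⇒ 6.
Reduction 11 − 6 = 5.

5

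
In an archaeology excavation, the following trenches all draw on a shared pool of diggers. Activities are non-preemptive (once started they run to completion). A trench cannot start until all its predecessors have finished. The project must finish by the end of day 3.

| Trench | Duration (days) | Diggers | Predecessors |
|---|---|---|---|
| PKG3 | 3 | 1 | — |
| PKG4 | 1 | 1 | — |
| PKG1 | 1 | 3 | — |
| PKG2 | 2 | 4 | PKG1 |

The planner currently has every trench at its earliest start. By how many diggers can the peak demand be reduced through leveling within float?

0

Early-start peak: d1:5  d2:5  d3:5 ⇒ 5.
Leveled (PKG3@1, PKG4@1, PKG1@1, PKG2@2): d1:5  d2:5  d3:5 ⇒ 5.
Reduction 5 − 5 = 0.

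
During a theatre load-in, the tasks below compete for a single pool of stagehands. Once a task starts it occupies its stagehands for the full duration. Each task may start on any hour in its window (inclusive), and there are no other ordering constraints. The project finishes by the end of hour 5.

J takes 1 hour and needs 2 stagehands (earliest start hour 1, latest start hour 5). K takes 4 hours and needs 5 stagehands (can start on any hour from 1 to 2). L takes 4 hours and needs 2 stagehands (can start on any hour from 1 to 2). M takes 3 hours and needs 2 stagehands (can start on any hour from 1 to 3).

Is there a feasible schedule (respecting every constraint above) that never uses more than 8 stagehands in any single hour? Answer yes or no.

no

The minimum achievable peak is 9; 8 < 9, so no feasible schedule stays within the cap.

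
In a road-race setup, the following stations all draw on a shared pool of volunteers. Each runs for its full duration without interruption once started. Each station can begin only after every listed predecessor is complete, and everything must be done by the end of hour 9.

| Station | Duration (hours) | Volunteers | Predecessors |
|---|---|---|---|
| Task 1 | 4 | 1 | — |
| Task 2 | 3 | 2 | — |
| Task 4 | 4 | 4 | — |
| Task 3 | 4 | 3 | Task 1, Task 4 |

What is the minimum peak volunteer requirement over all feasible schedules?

5

Early-start (Task 1@1, Task 2@1, Task 4@1, Task 3@5) gives peak 7: h1:7  h2:7  h3:7  h4:5  h5:3  h6:3  h7:3  h8:3  h9:0.
Shift Task 2→5.
Schedule Task 1@1, Task 2@5, Task 4@1, Task 3@5: h1:5  h2:5  h3:5  h4:5  h5:5  h6:5  h7:5  h8:3  h9:0 — peak 5.
Total volunteer-hours = 38 over 9 hours ⇒ peak ≥ ⌈38/9⌉ = 5, so 5 is optimal.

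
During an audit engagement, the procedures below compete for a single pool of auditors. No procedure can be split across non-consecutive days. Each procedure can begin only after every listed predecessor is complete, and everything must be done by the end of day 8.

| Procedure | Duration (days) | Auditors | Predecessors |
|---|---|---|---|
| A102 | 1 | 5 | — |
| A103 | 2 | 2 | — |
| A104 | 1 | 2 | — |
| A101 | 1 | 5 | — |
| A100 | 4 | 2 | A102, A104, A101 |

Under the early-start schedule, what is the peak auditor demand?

14

Early-start schedule: A102@1, A103@1, A104@1, A101@1, A100@2.
Load per day: day 1: 14, day 2: 4, day 3: 2, day 4: 2, day 5: 2, day 6: 0, day 7: 0, day 8: 0.
Peak is 14.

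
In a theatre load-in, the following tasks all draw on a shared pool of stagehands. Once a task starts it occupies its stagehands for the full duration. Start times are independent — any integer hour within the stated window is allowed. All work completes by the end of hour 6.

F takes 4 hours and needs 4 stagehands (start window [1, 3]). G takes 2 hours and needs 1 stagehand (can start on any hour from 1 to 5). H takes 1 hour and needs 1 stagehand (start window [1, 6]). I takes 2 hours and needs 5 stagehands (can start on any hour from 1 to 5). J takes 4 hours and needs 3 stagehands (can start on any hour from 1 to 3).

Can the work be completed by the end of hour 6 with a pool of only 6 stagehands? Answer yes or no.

no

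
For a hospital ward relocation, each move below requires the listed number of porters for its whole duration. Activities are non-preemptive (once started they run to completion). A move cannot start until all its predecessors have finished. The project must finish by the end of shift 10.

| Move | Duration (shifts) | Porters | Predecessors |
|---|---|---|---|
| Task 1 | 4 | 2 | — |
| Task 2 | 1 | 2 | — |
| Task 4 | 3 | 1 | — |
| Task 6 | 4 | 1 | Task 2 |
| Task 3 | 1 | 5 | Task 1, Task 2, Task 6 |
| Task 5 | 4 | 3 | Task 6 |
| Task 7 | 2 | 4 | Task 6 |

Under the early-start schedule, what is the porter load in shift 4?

At early start, shift 4 has: Task 1, Task 6.
Demand: 2 + 1 = 3.

3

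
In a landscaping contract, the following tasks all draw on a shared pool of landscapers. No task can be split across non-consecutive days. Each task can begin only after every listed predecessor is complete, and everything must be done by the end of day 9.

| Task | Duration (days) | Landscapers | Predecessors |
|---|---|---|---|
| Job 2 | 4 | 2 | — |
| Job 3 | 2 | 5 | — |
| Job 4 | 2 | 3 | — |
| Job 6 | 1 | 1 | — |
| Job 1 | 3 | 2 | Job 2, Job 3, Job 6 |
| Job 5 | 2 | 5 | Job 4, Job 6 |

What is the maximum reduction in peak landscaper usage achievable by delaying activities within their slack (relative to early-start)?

4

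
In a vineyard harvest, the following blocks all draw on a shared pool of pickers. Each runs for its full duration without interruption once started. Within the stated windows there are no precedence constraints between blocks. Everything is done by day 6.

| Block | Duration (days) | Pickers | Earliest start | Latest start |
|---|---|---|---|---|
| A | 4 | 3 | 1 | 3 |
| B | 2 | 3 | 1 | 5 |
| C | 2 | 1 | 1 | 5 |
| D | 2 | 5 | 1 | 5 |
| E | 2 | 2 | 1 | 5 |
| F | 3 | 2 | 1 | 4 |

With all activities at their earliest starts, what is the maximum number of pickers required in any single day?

Early-start schedule: A@1, B@1, C@1, D@1, E@1, F@1.
Load per day: day 1: 16, day 2: 16, day 3: 5, day 4: 3, day 5: 0, day 6: 0.
Peak is 16.

16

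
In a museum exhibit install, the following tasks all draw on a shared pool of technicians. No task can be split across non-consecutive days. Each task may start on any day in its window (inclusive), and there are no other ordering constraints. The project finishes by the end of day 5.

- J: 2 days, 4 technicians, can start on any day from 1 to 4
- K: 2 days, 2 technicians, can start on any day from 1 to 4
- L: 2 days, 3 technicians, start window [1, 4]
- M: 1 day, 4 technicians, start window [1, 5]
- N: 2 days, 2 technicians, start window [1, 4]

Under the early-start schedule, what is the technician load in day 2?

At early start, day 2 has: J, K, L, N.
Demand: 4 + 2 + 3 + 2 = 11.

11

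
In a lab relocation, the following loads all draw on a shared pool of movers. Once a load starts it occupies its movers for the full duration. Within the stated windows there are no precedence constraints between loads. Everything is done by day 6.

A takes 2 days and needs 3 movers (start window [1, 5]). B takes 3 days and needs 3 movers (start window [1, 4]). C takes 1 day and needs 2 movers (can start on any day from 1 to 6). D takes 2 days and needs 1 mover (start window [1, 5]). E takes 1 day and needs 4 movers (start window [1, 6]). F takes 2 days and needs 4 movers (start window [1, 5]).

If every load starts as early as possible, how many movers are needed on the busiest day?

17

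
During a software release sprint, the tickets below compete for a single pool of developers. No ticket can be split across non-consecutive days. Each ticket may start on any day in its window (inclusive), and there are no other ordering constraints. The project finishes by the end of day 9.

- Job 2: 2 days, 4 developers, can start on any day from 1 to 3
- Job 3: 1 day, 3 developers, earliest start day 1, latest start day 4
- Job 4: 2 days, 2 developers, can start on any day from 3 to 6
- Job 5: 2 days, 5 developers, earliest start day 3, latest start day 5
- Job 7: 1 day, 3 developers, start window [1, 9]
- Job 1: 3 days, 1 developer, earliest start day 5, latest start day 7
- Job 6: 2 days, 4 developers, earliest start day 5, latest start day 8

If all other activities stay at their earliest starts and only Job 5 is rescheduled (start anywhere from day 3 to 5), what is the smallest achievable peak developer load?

Job 5@3: d1:10  d2:4  d3:7  d4:7  d5:5  d6:5  d7:1  d8:0  d9:0 → peak 10
Job 5@4: d1:10  d2:4  d3:2  d4:7  d5:10  d6:5  d7:1  d8:0  d9:0 → peak 10
Job 5@5: d1:10  d2:4  d3:2  d4:2  d5:10  d6:10  d7:1  d8:0  d9:0 → peak 10
Best is Job 5@3, peak 10.

10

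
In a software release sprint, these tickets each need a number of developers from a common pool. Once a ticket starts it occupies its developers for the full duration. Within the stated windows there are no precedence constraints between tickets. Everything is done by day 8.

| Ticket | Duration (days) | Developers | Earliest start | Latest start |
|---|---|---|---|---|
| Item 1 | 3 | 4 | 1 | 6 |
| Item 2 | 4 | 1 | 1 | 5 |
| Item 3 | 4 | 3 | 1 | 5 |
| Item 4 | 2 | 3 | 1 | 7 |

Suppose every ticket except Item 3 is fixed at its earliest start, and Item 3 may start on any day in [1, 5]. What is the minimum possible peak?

Item 3@1: d1:11  d2:11  d3:8  d4:4  d5:0  d6:0  d7:0  d8:0 → peak 11
Item 3@2: d1:8  d2:11  d3:8  d4:4  d5:3  d6:0  d7:0  d8:0 → peak 11
Item 3@3: d1:8  d2:8  d3:8  d4:4  d5:3  d6:3  d7:0  d8:0 → peak 8
Item 3@4: d1:8  d2:8  d3:5  d4:4  d5:3  d6:3  d7:3  d8:0 → peak 8
Item 3@5: d1:8  d2:8  d3:5  d4:1  d5:3  d6:3  d7:3  d8:3 → peak 8
Best is Item 3@3, peak 8.

8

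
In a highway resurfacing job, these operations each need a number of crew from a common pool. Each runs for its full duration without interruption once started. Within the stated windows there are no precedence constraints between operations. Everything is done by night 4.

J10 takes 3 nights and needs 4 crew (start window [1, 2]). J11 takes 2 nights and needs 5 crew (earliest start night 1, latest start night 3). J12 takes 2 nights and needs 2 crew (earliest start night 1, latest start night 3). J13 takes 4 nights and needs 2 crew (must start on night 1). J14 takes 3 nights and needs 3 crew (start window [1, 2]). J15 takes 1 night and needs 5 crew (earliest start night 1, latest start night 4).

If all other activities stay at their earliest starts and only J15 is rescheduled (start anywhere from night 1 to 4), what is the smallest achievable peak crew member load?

16

J15@1: n1:21  n2:16  n3:9  n4:2 → peak 21
J15@2: n1:16  n2:21  n3:9  n4:2 → peak 21
J15@3: n1:16  n2:16  n3:14  n4:2 → peak 16
J15@4: n1:16  n2:16  n3:9  n4:7 → peak 16
Best is J15@3, peak 16.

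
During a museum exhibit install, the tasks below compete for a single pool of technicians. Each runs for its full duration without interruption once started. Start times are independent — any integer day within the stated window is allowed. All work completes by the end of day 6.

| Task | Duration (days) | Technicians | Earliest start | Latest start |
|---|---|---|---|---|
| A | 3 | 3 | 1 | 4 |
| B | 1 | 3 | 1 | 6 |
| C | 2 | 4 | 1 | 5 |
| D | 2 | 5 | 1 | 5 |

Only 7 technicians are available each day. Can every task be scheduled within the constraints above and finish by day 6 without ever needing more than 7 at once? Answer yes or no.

yes

Schedule A@1, B@1, C@2, D@4: d1:6  d2:7  d3:7  d4:5  d5:5  d6:0 — peak 7 ≤ 7.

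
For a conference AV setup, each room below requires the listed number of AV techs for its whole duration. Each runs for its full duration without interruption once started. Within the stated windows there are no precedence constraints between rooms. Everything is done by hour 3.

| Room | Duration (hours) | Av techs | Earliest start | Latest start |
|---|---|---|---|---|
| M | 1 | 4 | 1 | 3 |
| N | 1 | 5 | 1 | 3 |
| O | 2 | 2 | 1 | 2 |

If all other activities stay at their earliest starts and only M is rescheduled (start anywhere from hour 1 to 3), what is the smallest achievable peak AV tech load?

7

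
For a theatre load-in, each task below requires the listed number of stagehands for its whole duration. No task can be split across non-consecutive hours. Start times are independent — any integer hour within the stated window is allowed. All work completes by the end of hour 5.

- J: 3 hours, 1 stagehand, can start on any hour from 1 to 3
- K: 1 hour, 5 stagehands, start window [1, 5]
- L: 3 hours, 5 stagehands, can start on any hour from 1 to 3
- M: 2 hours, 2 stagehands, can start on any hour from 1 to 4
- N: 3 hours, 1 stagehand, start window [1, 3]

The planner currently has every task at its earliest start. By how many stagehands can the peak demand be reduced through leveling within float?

7

Early-start peak: h1:14  h2:9  h3:7  h4:0  h5:0 ⇒ 14.
Leveled (J@1, K@1, L@2, M@4, N@1): h1:7  h2:7  h3:7  h4:7  h5:2 ⇒ 7.
Reduction 14 − 7 = 7.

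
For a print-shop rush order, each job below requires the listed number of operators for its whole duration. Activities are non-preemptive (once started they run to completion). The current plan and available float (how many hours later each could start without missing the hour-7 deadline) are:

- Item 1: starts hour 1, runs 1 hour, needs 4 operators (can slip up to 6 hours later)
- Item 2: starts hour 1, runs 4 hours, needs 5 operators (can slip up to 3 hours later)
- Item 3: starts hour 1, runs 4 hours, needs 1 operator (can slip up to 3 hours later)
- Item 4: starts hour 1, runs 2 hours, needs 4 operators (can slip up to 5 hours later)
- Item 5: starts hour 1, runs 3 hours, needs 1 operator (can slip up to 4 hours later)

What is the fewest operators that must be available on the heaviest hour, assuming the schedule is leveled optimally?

6

Early-start (Item 1@1, Item 2@1, Item 3@1, Item 4@1, Item 5@1) gives peak 15: h1:15  h2:11  h3:7  h4:6  h5:0  h6:0  h7:0.
Shift Item 2→2, Item 4→6, Item 5→5.
Schedule Item 1@1, Item 2@2, Item 3@1, Item 4@6, Item 5@5: h1:5  h2:6  h3:6  h4:6  h5:6  h6:5  h7:5 — peak 6.
Total operator-hours = 39 over 7 hours ⇒ peak ≥ ⌈39/7⌉ = 6, so 6 is optimal.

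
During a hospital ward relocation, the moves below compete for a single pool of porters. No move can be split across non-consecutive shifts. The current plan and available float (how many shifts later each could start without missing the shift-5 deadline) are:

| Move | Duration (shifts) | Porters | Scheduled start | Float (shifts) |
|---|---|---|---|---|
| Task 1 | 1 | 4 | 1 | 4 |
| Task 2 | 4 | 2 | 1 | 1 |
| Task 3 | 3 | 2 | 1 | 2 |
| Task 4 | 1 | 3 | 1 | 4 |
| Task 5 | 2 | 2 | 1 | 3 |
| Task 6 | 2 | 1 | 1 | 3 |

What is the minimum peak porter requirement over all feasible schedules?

Early-start (Task 1@1, Task 2@1, Task 3@1, Task 4@1, Task 5@1, Task 6@1) gives peak 14: s1:14  s2:7  s3:4  s4:2  s5:0.
Shift Task 3→2, Task 4→5, Task 5→2, Task 6→4.
Schedule Task 1@1, Task 2@1, Task 3@2, Task 4@5, Task 5@2, Task 6@4: s1:6  s2:6  s3:6  s4:5  s5:4 — peak 6.
Total porter-shifts = 27 over 5 shifts ⇒ peak ≥ ⌈27/5⌉ = 6, so 6 is optimal.

6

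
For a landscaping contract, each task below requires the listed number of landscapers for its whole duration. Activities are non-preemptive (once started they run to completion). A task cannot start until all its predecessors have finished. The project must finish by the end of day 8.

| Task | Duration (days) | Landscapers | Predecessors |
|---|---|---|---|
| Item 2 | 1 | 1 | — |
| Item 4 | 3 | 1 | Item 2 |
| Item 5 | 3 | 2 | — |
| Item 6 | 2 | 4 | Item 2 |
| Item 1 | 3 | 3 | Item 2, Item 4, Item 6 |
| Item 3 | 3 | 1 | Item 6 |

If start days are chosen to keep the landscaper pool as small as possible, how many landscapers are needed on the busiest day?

5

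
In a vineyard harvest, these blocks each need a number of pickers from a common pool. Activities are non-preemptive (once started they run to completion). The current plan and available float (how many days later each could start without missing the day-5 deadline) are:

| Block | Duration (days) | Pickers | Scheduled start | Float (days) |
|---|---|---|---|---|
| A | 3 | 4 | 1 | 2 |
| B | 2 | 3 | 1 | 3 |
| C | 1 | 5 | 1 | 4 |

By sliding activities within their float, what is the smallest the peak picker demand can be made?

7

Early-start (A@1, B@1, C@1) gives peak 12: d1:12  d2:7  d3:4  d4:0  d5:0.
Shift C→4.
Schedule A@1, B@1, C@4: d1:7  d2:7  d3:4  d4:5  d5:0 — peak 7.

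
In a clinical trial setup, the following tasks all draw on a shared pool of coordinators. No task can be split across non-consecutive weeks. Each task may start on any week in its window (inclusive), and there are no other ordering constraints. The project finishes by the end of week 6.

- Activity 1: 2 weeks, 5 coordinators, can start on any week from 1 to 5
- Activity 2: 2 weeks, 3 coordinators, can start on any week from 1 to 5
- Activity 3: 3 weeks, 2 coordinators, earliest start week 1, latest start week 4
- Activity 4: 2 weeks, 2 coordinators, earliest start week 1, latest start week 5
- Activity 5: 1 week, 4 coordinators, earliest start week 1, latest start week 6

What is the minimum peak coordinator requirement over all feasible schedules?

6

Early-start (Activity 1@1, Activity 2@1, Activity 3@1, Activity 4@1, Activity 5@1) gives peak 16: w1:16  w2:12  w3:2  w4:0  w5:0  w6:0.
Shift Activity 2→3, Activity 3→3, Activity 4→5, Activity 5→6.
Schedule Activity 1@1, Activity 2@3, Activity 3@3, Activity 4@5, Activity 5@6: w1:5  w2:5  w3:5  w4:5  w5:4  w6:6 — peak 6.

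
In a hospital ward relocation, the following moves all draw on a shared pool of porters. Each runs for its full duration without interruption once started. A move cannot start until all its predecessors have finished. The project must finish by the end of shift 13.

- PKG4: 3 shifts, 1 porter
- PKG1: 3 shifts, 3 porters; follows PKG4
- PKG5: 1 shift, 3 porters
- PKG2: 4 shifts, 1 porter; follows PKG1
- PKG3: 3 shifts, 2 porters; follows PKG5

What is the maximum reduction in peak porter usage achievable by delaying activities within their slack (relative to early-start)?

2

Early-start peak: s1:4  s2:3  s3:3  s4:5  s5:3  s6:3  s7:1  s8:1  s9:1  s10:1  s11:0  s12:0  s13:0 ⇒ 5.
Leveled (PKG4@1, PKG1@4, PKG5@7, PKG2@8, PKG3@8): s1:1  s2:1  s3:1  s4:3  s5:3  s6:3  s7:3  s8:3  s9:3  s10:3  s11:1  s12:0  s13:0 ⇒ 3.
Reduction 5 − 3 = 2.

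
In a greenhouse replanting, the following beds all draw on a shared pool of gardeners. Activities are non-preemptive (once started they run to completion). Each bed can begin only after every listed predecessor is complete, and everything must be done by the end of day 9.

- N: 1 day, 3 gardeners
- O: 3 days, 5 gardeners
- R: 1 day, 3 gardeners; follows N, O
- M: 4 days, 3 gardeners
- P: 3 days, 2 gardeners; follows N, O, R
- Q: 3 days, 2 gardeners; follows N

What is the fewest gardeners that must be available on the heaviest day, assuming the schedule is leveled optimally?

7

Early-start (N@1, O@1, R@4, M@1, P@5, Q@2) gives peak 11: d1:11  d2:10  d3:10  d4:8  d5:2  d6:2  d7:2  d8:0  d9:0.
Shift O→2, R→5, M→5, P→6.
Schedule N@1, O@2, R@5, M@5, P@6, Q@2: d1:3  d2:7  d3:7  d4:7  d5:6  d6:5  d7:5  d8:5  d9:0 — peak 7.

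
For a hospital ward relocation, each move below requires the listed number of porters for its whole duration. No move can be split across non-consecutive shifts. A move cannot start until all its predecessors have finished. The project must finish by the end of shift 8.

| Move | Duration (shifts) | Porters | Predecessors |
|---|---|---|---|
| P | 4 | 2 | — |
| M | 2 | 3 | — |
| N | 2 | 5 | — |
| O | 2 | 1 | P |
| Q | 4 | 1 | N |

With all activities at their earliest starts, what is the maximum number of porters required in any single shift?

10

Early-start schedule: P@1, M@1, N@1, O@5, Q@3.
Load per shift: shift 1: 10, shift 2: 10, shift 3: 3, shift 4: 3, shift 5: 2, shift 6: 2, shift 7: 0, shift 8: 0.
Peak is 10.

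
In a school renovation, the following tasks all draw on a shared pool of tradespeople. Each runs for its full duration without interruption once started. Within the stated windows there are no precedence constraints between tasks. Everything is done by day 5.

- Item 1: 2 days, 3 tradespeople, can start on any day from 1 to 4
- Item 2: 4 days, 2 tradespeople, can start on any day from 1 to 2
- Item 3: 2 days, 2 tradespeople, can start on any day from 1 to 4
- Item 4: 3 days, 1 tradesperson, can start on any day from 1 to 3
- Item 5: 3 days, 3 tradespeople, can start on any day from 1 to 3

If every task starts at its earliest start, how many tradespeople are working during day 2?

11

At early start, day 2 has: Item 1, Item 2, Item 3, Item 4, Item 5.
Demand: 3 + 2 + 2 + 1 + 3 = 11.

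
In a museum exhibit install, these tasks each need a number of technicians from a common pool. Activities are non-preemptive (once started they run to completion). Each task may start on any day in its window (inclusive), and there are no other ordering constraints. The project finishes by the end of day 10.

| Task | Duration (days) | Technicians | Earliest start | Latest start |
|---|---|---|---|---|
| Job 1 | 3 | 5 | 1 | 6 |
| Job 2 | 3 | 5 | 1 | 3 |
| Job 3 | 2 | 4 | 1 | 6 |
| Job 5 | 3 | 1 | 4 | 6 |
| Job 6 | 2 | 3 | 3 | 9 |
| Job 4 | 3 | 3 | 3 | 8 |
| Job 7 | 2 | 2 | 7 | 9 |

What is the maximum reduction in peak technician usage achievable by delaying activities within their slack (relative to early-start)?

Early-start peak: d1:14  d2:14  d3:16  d4:7  d5:4  d6:1  d7:2  d8:2  d9:0  d10:0 ⇒ 16.
Leveled (Job 1@6, Job 2@1, Job 3@4, Job 5@4, Job 6@3, Job 4@7, Job 7@9): d1:5  d2:5  d3:8  d4:8  d5:5  d6:6  d7:8  d8:8  d9:5  d10:2 ⇒ 8.
Reduction 16 − 8 = 8.

8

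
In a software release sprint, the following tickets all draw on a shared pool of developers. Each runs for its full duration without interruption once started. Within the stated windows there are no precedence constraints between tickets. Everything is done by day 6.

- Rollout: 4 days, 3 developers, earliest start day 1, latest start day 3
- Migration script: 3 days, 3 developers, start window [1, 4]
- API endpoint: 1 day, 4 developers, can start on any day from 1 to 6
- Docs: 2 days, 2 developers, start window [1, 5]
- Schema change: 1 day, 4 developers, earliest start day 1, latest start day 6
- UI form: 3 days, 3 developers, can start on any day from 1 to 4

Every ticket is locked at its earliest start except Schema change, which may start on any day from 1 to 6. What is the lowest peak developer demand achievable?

15

Schema change@1: d1:19  d2:11  d3:9  d4:3  d5:0  d6:0 → peak 19
Schema change@2: d1:15  d2:15  d3:9  d4:3  d5:0  d6:0 → peak 15
Schema change@3: d1:15  d2:11  d3:13  d4:3  d5:0  d6:0 → peak 15
Schema change@4: d1:15  d2:11  d3:9  d4:7  d5:0  d6:0 → peak 15
Schema change@5: d1:15  d2:11  d3:9  d4:3  d5:4  d6:0 → peak 15
Schema change@6: d1:15  d2:11  d3:9  d4:3  d5:0  d6:4 → peak 15
Best is Schema change@2, peak 15.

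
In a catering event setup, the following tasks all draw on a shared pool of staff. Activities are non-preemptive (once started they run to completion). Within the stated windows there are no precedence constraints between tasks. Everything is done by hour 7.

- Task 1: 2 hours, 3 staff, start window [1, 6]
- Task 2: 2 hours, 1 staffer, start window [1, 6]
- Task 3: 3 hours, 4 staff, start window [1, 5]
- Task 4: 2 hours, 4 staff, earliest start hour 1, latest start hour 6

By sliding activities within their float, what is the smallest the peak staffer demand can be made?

Early-start (Task 1@1, Task 2@1, Task 3@1, Task 4@1) gives peak 12: h1:12  h2:12  h3:4  h4:0  h5:0  h6:0  h7:0.
Shift Task 3→3, Task 4→6.
Schedule Task 1@1, Task 2@1, Task 3@3, Task 4@6: h1:4  h2:4  h3:4  h4:4  h5:4  h6:4  h7:4 — peak 4.
Total staffer-hours = 28 over 7 hours ⇒ peak ≥ ⌈28/7⌉ = 4, so 4 is optimal.

4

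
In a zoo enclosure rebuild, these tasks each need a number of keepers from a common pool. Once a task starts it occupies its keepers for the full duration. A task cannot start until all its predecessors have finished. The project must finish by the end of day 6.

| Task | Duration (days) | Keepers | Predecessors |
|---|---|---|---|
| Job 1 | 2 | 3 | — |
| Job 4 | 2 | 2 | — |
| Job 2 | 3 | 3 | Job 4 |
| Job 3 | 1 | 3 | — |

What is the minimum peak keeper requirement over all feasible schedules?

5

Early-start (Job 1@1, Job 4@1, Job 2@3, Job 3@1) gives peak 8: d1:8  d2:5  d3:3  d4:3  d5:3  d6:0.
Shift Job 3→6.
Schedule Job 1@1, Job 4@1, Job 2@3, Job 3@6: d1:5  d2:5  d3:3  d4:3  d5:3  d6:3 — peak 5.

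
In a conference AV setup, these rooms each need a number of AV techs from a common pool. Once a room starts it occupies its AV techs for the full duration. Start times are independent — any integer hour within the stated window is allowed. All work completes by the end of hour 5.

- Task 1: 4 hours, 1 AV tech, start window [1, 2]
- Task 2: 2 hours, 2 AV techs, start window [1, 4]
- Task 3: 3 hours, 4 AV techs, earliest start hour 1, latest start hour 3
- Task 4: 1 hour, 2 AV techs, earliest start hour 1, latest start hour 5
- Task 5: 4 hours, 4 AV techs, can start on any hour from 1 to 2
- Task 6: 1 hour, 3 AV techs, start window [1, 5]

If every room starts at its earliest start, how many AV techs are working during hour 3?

At early start, hour 3 has: Task 1, Task 3, Task 5.
Demand: 1 + 4 + 4 = 9.

9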